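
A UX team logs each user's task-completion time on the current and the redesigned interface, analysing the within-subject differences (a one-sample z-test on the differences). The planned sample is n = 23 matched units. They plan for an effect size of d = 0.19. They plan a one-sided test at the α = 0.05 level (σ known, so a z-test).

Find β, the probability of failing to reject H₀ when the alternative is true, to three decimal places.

β ≈ 0.768

Noncentrality parameter: δ = d·√n = 0.19 × √23 = 0.9112
Critical value for a one-sided test at α = 0.05: z_α = 1.645.
Power = Φ(δ − 1.645) = Φ(-0.734) = 0.2316.
Type II error: β = 1 − power = 1 − 0.2316 = 0.7684.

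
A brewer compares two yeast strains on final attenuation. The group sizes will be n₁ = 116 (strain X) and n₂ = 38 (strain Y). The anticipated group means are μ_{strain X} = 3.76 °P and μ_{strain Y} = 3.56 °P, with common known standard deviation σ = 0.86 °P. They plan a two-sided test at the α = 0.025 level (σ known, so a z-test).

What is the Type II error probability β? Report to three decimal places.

Standardized effect: d = |μ_{strain X} − μ_{strain Y}| / σ = |3.76 − 3.56| / 0.86 = 0.2326
Noncentrality parameter: δ = d / √(1/n₁ + 1/n₂) = 0.2326 / √(1/116 + 1/38) = 1.2442
Two-sided α = 0.025 → critical value z_{0.0125} = 2.241.
Power = Φ(δ − 2.241) + Φ(−δ − 2.241) = Φ(-0.997) + Φ(-3.486) = 0.1593 + 0.0002 = 0.1596.
Type II error: β = 1 − power = 1 − 0.1596 = 0.8404.

β ≈ 0.840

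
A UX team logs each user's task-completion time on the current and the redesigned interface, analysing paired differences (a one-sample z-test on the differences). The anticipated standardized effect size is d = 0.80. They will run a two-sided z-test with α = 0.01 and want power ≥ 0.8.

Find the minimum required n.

For power 0.8 need Φ(δ − z_{0.005}) = 0.8, so δ = z_{0.005} + z_{0.20} = 2.576 + 0.842 = 3.417.
(Ignoring the negligible lower-tail rejection probability gives the usual closed-form inversion.)
δ = d·√n ⇒ n = (δ/d)² = (3.417 / 0.80)² = 18.25.
Round up to the next whole unit.

n = 19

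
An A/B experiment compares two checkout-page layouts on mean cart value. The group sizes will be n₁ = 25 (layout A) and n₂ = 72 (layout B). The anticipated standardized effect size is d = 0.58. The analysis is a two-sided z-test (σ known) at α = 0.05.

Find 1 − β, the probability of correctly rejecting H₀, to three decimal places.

Power ≈ 0.705

Noncentrality parameter: δ = d / √(1/n₁ + 1/n₂) = 0.58 / √(1/25 + 1/72) = 2.4985
Critical value for a two-sided test at α = 0.05: z_{α/2} = 1.960.
Power = Φ(δ − 1.960) + Φ(−δ − 1.960) = Φ(0.539) + Φ(-4.458) = 0.7049 + 0.0000 = 0.7049.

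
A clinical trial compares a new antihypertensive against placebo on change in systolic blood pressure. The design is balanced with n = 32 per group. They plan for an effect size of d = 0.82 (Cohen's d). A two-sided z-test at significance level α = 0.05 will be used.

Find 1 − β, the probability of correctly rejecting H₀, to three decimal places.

Noncentrality parameter: λ = d·√(n/2) = 0.82 × √(32/2) = 3.2800
Two-sided α = 0.05 → critical value z_{0.025} = 1.960.
Power = Φ(λ − 1.960) + Φ(−λ − 1.960) = Φ(1.320) + Φ(-5.240) = 0.9066 + 0.0000 = 0.9066.

Power ≈ 0.907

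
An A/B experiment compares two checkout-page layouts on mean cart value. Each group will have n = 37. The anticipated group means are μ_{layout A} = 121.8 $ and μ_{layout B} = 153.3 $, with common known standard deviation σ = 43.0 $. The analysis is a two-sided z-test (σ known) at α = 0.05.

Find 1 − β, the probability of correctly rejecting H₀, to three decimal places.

Standardized effect: d = |μ_{layout A} − μ_{layout B}| / σ = |121.8 − 153.3| / 43.0 = 0.7326
Noncentrality parameter: δ = d·√(n/2) = 0.7326 × √(37/2) = 3.1509
Two-sided α = 0.05 → critical value z_{0.025} = 1.960.
Power = Φ(δ − 1.960) + Φ(−δ − 1.960) = Φ(1.191) + Φ(-5.111) = 0.8832 + 0.0000 = 0.8832.

Power ≈ 0.883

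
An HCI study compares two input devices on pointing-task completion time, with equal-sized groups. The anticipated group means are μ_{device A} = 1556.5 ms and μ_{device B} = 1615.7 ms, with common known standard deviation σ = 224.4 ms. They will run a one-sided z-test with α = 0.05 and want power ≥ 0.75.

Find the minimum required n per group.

n = 155 per group

Standardized effect: d = |μ_{device A} − μ_{device B}| / σ = |1556.5 − 1615.7| / 224.4 = 0.2638
Set Φ(δ − 1.645) = 0.75; then δ − 1.645 = Φ⁻¹(0.75) = 0.674, giving δ = 2.319.
δ = d·√(n/2) ⇒ n = 2(δ/d)² = 2 × (2.319 / 0.2638)² = 154.58.
Rounding up, n = 155 per group.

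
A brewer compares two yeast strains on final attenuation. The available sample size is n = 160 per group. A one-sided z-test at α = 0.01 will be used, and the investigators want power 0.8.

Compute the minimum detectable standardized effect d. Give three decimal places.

Required noncentrality: δ = z_{0.01} + z_{0.20} = 2.326 + 0.842 = 3.168.
δ = d·√(n/2) ⇒ d = δ/√(n/2) = 3.168/√(160/2) = 0.3542.

d ≈ 0.354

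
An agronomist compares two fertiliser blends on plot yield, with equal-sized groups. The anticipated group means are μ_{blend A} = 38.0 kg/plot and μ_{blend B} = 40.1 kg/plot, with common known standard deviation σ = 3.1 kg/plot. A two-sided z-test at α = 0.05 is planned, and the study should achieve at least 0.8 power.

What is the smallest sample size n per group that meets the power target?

n = 35 per group

Standardized effect: d = |μ_{blend A} − μ_{blend B}| / σ = |38.0 − 40.1| / 3.1 = 0.6774
For power 0.8 need Φ(δ − z_{0.025}) = 0.8, so δ = z_{0.025} + z_{0.20} = 1.960 + 0.842 = 2.802.
(For δ > 0 the lower-tail rejection region contributes negligibly to power, so the one-term inversion is standard.)
δ = d·√(n/2) ⇒ n = 2(δ/d)² = 2 × (2.802 / 0.6774)² = 34.21.
Rounding up, n = 35 per group.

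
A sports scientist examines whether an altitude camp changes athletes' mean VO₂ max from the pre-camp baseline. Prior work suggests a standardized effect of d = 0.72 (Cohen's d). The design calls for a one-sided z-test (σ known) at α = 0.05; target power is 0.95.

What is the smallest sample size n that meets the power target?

For power 0.95 need Φ(δ − z_{0.05}) = 0.95, so δ = z_{0.05} + z_{0.05} = 1.645 + 1.645 = 3.290.
δ = d·√n ⇒ n = (δ/d)² = (3.290 / 0.72)² = 20.88.
Round up to the next whole unit.

n = 21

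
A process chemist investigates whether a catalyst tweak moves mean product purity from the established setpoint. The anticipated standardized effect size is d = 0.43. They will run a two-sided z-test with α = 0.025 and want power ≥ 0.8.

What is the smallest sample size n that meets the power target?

For power 0.8 need Φ(δ − z_{0.0125}) = 0.8, so δ = z_{0.0125} + z_{0.20} = 2.241 + 0.842 = 3.083.
(Ignoring the negligible lower-tail rejection probability gives the usual closed-form inversion.)
δ = d·√n ⇒ n = (δ/d)² = (3.083 / 0.43)² = 51.41.
Rounding up, n = 52.

n = 52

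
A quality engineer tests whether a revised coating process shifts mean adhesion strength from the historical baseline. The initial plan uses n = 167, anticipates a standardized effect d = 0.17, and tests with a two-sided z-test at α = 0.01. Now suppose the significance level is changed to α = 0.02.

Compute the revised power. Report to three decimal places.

δ = d·√n = 0.17 × √167 = 2.1969 (unchanged). New critical value: z_{0.01} = 2.326.
Revised power = Φ(δ − 2.326) + Φ(−δ − 2.326) = Φ(-0.129) + Φ(-4.523) = 0.4485 + 0.0000 = 0.4485.

Power ≈ 0.448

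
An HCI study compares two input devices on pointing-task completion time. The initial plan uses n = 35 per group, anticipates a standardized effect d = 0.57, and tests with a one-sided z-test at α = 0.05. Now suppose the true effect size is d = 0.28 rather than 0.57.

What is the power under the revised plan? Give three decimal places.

With d = 0.28: δ = d·√(n/2) = 0.28 × √(35/2) = 1.1713. Critical value z_{0.05} = 1.645.
Revised power = P(Z > 1.645 − δ) = Φ(-0.474) = 0.3179.

Power ≈ 0.318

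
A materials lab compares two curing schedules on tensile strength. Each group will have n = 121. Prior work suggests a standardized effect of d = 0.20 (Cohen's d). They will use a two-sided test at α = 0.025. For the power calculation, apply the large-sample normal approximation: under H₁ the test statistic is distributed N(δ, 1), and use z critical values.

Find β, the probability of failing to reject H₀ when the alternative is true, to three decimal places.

β ≈ 0.753

Noncentrality parameter: δ = d·√(n/2) = 0.20 × √(121/2) = 1.5556
Critical value for a two-sided test at α = 0.025: z_{α/2} = 2.241.
Power = Φ(δ − 2.241) + Φ(−δ − 2.241) = Φ(-0.686) + Φ(-3.797) = 0.2464 + 0.0001 = 0.2465.
Type II error: β = 1 − power = 1 − 0.2465 = 0.7535.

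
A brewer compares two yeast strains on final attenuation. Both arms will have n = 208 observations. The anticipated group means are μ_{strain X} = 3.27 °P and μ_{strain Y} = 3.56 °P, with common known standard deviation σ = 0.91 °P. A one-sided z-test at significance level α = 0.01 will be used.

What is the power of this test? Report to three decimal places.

Standardized effect: d = |μ_{strain X} − μ_{strain Y}| / σ = |3.27 − 3.56| / 0.91 = 0.3187
Noncentrality parameter: δ = d·√(n/2) = 0.3187 × √(208/2) = 3.2499
Critical value for a one-sided test at α = 0.01: z_α = 2.326.
Power = Φ(δ − 2.326) = Φ(0.924) = 0.8221.

Power ≈ 0.822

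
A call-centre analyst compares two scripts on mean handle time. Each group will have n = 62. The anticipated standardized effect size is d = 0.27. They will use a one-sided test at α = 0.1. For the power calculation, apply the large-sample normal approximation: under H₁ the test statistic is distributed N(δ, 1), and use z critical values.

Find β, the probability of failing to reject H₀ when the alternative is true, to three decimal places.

β ≈ 0.412

Noncentrality parameter: δ = d·√(n/2) = 0.27 × √(62/2) = 1.5033
Critical value for a one-sided test at α = 0.1: z_α = 1.282.
Power = P(Z > 1.282 − δ) = Φ(0.222) = 0.5877.
Type II error: β = 1 − power = 1 − 0.5877 = 0.4123.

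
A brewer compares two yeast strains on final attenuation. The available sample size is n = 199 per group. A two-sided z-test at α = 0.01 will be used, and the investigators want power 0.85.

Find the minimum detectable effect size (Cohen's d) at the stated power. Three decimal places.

Need Φ(δ − 2.576) = 0.85, so δ = 2.576 + 1.036 = 3.612.
(The second rejection-region term Φ(−δ − z_{α/2}) is negligible and dropped.)
δ = d·√(n/2) ⇒ d = δ/√(n/2) = 3.612/√(199/2) = 0.3621.

d ≈ 0.362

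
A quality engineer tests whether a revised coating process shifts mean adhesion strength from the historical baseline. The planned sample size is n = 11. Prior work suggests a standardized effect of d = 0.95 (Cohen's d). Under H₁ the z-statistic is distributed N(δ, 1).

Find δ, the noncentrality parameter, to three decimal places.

δ ≈ 3.151

δ = d·√n = 0.95 × √11 = 3.1508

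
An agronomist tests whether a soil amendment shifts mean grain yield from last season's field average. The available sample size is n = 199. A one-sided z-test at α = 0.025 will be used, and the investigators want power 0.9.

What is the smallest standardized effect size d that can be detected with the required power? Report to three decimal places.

Need Φ(δ − 1.960) = 0.9, so δ = 1.960 + 1.282 = 3.242.
δ = d·√n ⇒ d = δ/√n = 3.242/√199 = 0.2298.

d ≈ 0.230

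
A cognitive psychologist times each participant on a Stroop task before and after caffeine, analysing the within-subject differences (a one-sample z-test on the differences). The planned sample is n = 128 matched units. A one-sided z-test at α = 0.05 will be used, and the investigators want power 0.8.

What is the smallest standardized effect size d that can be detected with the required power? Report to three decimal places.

d ≈ 0.220

Need Φ(δ − 1.645) = 0.8, so δ = 1.645 + 0.842 = 2.486.
δ = d·√n ⇒ d = δ/√n = 2.486/√128 = 0.2198.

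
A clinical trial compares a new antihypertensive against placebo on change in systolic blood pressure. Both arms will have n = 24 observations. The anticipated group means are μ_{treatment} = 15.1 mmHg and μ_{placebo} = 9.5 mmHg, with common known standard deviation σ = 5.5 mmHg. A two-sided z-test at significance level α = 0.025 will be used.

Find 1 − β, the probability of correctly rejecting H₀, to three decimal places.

Power ≈ 0.901

Standardized effect: d = |μ_{treatment} − μ_{placebo}| / σ = |15.1 − 9.5| / 5.5 = 1.0182
Noncentrality parameter: δ = d·√(n/2) = 1.0182 × √(24/2) = 3.5271
Critical value for a two-sided test at α = 0.025: z_{α/2} = 2.241.
Power = Φ(δ − 2.241) + Φ(−δ − 2.241) = Φ(1.286) + Φ(-5.768) = 0.9007 + 0.0000 = 0.9007.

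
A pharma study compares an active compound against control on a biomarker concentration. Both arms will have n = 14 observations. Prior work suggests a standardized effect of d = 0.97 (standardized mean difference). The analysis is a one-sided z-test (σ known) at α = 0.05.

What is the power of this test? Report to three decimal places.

Power ≈ 0.822

Noncentrality parameter: δ = d·√(n/2) = 0.97 × √(14/2) = 2.5664
One-sided α = 0.05 → critical value z_{0.05} = 1.645.
Power = P(Z > 1.645 − δ) = Φ(0.922) = 0.8216.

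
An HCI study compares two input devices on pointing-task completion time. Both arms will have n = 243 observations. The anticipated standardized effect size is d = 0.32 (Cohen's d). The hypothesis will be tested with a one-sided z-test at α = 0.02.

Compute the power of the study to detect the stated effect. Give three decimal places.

Noncentrality parameter: δ = d·√(n/2) = 0.32 × √(243/2) = 3.5273
One-sided α = 0.02 → critical value z_{0.02} = 2.054.
Power = P(Z > 2.054 − δ) = Φ(1.474) = 0.9297.

Power ≈ 0.930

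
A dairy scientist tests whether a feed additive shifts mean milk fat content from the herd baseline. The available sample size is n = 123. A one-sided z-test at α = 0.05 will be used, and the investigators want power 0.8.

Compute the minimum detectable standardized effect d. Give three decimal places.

Required noncentrality: δ = z_{0.05} + z_{0.20} = 1.645 + 0.842 = 2.486.
δ = d·√n ⇒ d = δ/√n = 2.486/√123 = 0.2242.

d ≈ 0.224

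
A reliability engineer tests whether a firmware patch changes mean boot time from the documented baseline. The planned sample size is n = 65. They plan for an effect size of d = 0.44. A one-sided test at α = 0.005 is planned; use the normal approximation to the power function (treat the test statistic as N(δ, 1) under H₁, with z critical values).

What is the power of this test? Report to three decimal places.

Noncentrality parameter: δ = d·√n = 0.44 × √65 = 3.5474
Critical value for a one-sided test at α = 0.005: z_α = 2.576.
Power = Φ(δ − 2.576) = Φ(0.972) = 0.8344.

Power ≈ 0.834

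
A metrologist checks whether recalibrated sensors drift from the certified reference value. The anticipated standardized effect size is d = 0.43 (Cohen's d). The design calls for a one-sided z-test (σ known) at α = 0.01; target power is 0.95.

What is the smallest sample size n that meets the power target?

n = 86

For power 0.95 need Φ(δ − z_{0.01}) = 0.95, so δ = z_{0.01} + z_{0.05} = 2.326 + 1.645 = 3.971.
δ = d·√n ⇒ n = (δ/d)² = (3.971 / 0.43)² = 85.29.
Round up to the next whole unit.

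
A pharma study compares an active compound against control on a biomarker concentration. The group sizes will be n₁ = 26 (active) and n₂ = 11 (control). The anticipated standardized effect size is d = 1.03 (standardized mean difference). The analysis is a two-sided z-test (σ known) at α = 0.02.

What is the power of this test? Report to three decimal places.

Power ≈ 0.704

Noncentrality parameter: δ = d / √(1/n₁ + 1/n₂) = 1.03 / √(1/26 + 1/11) = 2.8636
Critical value for a two-sided test at α = 0.02: z_{α/2} = 2.326.
Power = Φ(δ − 2.326) + Φ(−δ − 2.326) = Φ(0.537) + Φ(-5.190) = 0.7045 + 0.0000 = 0.7045.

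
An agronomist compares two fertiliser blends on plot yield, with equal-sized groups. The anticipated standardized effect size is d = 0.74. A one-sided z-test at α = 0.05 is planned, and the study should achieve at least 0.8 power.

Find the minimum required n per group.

n = 23 per group

For power 0.8 need Φ(δ − z_{0.05}) = 0.8, so δ = z_{0.05} + z_{0.20} = 1.645 + 0.842 = 2.486.
δ = d·√(n/2) ⇒ n = 2(δ/d)² = 2 × (2.486 / 0.74)² = 22.58.
Round up to the next whole unit.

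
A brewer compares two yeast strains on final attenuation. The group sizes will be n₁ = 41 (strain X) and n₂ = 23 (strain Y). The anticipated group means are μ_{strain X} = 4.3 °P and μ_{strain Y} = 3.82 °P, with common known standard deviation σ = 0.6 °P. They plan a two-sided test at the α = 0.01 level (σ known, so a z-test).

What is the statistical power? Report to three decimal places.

Power ≈ 0.690

Standardized effect: d = |μ_{strain X} − μ_{strain Y}| / σ = |4.3 − 3.82| / 0.6 = 0.8000
Noncentrality parameter: δ = d / √(1/n₁ + 1/n₂) = 0.8000 / √(1/41 + 1/23) = 3.0708
Two-sided α = 0.01 → critical value z_{0.005} = 2.576.
Power = Φ(δ − 2.576) + Φ(−δ − 2.576) = Φ(0.495) + Φ(-5.647) = 0.6897 + 0.0000 = 0.6897.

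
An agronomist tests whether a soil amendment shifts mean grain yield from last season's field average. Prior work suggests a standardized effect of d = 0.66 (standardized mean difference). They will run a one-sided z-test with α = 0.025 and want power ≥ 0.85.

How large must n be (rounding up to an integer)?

n = 21

Set Φ(δ − 1.960) = 0.85; then δ − 1.960 = Φ⁻¹(0.85) = 1.036, giving δ = 2.996.
δ = d·√n ⇒ n = (δ/d)² = (2.996 / 0.66)² = 20.61.
Rounding up, n = 21.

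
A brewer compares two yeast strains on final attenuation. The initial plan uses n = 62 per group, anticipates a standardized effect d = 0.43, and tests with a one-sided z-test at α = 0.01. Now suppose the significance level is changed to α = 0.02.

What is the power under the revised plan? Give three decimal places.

δ = d·√(n/2) = 0.43 × √(62/2) = 2.3941 (unchanged). New critical value: z_{0.02} = 2.054.
Revised power = Φ(δ − 2.054) = Φ(0.340) = 0.6332.

Power ≈ 0.633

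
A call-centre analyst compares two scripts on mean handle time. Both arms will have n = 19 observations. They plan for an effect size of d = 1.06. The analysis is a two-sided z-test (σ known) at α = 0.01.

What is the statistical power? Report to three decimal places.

Noncentrality parameter: δ = d·√(n/2) = 1.06 × √(19/2) = 3.2671
Two-sided α = 0.01 → critical value z_{0.005} = 2.576.
Power = Φ(δ − 2.576) + Φ(−δ − 2.576) = Φ(0.691) + Φ(-5.843) = 0.7553 + 0.0000 = 0.7553.

Power ≈ 0.755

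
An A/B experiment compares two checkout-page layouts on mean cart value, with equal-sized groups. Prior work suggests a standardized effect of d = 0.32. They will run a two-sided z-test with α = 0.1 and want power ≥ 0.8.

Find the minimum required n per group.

For power 0.8 need Φ(δ − z_{0.05}) = 0.8, so δ = z_{0.05} + z_{0.20} = 1.645 + 0.842 = 2.486.
(The Φ(−δ − z_{α/2}) term is vanishingly small for δ > 0 and is dropped in the standard sample-size formula.)
δ = d·√(n/2) ⇒ n = 2(δ/d)² = 2 × (2.486 / 0.32)² = 120.75.
Round up to the next whole unit.

n = 121 per group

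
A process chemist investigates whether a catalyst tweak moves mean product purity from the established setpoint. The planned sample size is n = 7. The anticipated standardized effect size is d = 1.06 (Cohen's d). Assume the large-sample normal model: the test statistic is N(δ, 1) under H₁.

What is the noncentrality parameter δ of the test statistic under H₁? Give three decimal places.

δ = d·√n = 1.06 × √7 = 2.8045

δ ≈ 2.804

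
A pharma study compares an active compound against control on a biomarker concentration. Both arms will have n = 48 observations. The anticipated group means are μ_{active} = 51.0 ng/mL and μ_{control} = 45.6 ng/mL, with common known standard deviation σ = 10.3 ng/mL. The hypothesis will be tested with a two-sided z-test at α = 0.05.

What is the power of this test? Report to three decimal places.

Power ≈ 0.729

Standardized effect: d = |μ_{active} − μ_{control}| / σ = |51.0 − 45.6| / 10.3 = 0.5243
Noncentrality parameter: δ = d·√(n/2) = 0.5243 × √(48/2) = 2.5684
Two-sided α = 0.05 → critical value z_{0.025} = 1.960.
Power = Φ(δ − 1.960) + Φ(−δ − 1.960) = Φ(0.608) + Φ(-4.528) = 0.7285 + 0.0000 = 0.7286.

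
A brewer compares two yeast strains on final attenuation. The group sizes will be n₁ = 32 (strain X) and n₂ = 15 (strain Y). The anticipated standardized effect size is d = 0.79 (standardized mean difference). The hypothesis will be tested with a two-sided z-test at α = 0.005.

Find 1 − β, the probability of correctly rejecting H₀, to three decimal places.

Noncentrality parameter: δ = d / √(1/n₁ + 1/n₂) = 0.79 / √(1/32 + 1/15) = 2.5246
Critical value for a two-sided test at α = 0.005: z_{α/2} = 2.807.
Power = Φ(δ − 2.807) + Φ(−δ − 2.807) = Φ(-0.282) + Φ(-5.332) = 0.3888 + 0.0000 = 0.3888.

Power ≈ 0.389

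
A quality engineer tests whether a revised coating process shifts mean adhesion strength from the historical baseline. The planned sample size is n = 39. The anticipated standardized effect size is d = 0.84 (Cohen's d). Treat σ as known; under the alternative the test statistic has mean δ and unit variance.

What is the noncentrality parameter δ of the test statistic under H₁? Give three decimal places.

δ ≈ 5.246

The noncentrality parameter scales effect size by the design's sample-size factor: δ = d·√n = 0.84 × √39 = 5.2458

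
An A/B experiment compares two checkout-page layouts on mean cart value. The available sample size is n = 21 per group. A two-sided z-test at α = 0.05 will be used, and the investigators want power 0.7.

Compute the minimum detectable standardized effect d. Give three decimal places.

d ≈ 0.767

Required noncentrality: δ = z_{0.025} + z_{0.30} = 1.960 + 0.524 = 2.484.
(The second rejection-region term Φ(−δ − z_{α/2}) is negligible and dropped.)
δ = d·√(n/2) ⇒ d = δ/√(n/2) = 2.484/√(21/2) = 0.7667.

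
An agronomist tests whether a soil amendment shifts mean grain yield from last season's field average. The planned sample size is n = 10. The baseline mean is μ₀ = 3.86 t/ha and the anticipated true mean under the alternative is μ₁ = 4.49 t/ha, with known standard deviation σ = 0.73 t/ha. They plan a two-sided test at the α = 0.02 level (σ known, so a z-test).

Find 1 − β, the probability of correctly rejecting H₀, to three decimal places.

Standardized effect: d = |μ₁ − μ₀| / σ = |4.49 − 3.86| / 0.73 = 0.8630
Noncentrality parameter: δ = d·√n = 0.8630 × √10 = 2.7291
Critical value for a two-sided test at α = 0.02: z_{α/2} = 2.326.
Power = Φ(δ − 2.326) + Φ(−δ − 2.326) = Φ(0.403) + Φ(-5.055) = 0.6564 + 0.0000 = 0.6564.

Power ≈ 0.656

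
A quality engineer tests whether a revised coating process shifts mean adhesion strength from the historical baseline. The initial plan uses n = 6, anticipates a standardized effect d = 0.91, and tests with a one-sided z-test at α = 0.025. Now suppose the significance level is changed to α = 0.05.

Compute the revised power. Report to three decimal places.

Power ≈ 0.720

δ = d·√n = 0.91 × √6 = 2.2290 (unchanged). New critical value: z_{0.05} = 1.645.
Revised power = Φ(δ − 1.645) = Φ(0.584) = 0.7205.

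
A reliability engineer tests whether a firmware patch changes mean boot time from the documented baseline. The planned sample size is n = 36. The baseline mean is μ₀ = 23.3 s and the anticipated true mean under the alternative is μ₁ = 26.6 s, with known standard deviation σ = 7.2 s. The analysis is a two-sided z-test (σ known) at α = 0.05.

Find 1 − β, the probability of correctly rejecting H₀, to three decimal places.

Standardized effect: d = |μ₁ − μ₀| / σ = |26.6 − 23.3| / 7.2 = 0.4583
Noncentrality parameter: δ = d·√n = 0.4583 × √36 = 2.7500
Two-sided α = 0.05 → critical value z_{0.025} = 1.960.
Power = Φ(δ − 1.960) + Φ(−δ − 1.960) = Φ(0.790) + Φ(-4.710) = 0.7852 + 0.0000 = 0.7852.

Power ≈ 0.785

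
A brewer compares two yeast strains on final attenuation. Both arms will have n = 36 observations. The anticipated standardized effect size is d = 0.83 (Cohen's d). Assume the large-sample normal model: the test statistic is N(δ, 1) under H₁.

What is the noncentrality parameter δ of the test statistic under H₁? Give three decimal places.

δ ≈ 3.521

δ = d·√(n/2) = 0.83 × √(36/2) = 3.5214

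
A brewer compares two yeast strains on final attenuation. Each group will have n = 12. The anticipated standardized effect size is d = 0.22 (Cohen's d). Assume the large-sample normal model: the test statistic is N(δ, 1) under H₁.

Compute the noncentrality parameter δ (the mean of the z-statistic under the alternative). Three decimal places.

δ ≈ 0.539

The noncentrality parameter scales effect size by the design's sample-size factor: δ = d·√(n/2) = 0.22 × √(12/2) = 0.5389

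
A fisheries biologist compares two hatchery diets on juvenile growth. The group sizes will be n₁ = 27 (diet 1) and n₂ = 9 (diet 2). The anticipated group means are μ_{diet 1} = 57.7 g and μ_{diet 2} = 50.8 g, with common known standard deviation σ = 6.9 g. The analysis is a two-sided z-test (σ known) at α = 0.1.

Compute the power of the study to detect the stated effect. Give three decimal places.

Power ≈ 0.830

Standardized effect: d = |μ_{diet 1} − μ_{diet 2}| / σ = |57.7 − 50.8| / 6.9 = 1.0000
Noncentrality parameter: δ = d / √(1/n₁ + 1/n₂) = 1.0000 / √(1/27 + 1/9) = 2.5981
Critical value for a two-sided test at α = 0.1: z_{α/2} = 1.645.
Power = Φ(δ − 1.645) + Φ(−δ − 1.645) = Φ(0.953) + Φ(-4.243) = 0.8298 + 0.0000 = 0.8298.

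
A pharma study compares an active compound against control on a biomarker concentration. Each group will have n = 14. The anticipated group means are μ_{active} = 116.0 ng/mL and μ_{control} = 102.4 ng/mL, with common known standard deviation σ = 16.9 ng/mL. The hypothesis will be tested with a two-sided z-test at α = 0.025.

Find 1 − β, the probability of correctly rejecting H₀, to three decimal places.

Power ≈ 0.455

Standardized effect: d = |μ_{active} − μ_{control}| / σ = |116.0 − 102.4| / 16.9 = 0.8047
Noncentrality parameter: δ = d·√(n/2) = 0.8047 × √(14/2) = 2.1291
Two-sided α = 0.025 → critical value z_{0.0125} = 2.241.
Power = Φ(δ − 2.241) + Φ(−δ − 2.241) = Φ(-0.112) + Φ(-4.371) = 0.4553 + 0.0000 = 0.4553.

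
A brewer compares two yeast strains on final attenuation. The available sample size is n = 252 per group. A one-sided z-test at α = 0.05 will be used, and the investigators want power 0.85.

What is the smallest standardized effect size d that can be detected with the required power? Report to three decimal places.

d ≈ 0.239

Required noncentrality: δ = z_{0.05} + z_{0.15} = 1.645 + 1.036 = 2.681.
δ = d·√(n/2) ⇒ d = δ/√(n/2) = 2.681/√(252/2) = 0.2389.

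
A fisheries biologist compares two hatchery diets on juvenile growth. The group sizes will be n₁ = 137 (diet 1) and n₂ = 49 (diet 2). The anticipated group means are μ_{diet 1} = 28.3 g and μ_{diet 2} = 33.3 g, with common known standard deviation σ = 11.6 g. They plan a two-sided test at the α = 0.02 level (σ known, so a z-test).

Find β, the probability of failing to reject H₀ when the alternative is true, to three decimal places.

Standardized effect: d = |μ_{diet 1} − μ_{diet 2}| / σ = |28.3 − 33.3| / 11.6 = 0.4310
Noncentrality parameter: λ = d / √(1/n₁ + 1/n₂) = 0.4310 / √(1/137 + 1/49) = 2.5895
Two-sided α = 0.02 → critical value z_{0.01} = 2.326.
Power = Φ(λ − 2.326) + Φ(−λ − 2.326) = Φ(0.263) + Φ(-4.916) = 0.6038 + 0.0000 = 0.6038.
Type II error: β = 1 − power = 1 − 0.6038 = 0.3962.

β ≈ 0.396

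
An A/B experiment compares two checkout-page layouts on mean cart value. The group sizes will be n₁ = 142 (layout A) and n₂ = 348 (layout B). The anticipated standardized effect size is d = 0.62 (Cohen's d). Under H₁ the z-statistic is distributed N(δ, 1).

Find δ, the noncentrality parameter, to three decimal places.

δ ≈ 6.226

The noncentrality parameter scales effect size by the design's sample-size factor: δ = d / √(1/n₁ + 1/n₂) = 0.62 / √(1/142 + 1/348) = 6.2263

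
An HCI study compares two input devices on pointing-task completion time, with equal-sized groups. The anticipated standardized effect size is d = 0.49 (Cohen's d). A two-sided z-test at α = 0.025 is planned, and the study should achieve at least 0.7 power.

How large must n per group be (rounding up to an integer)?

n = 64 per group

For power 0.7 need Φ(δ − z_{0.0125}) = 0.7, so δ = z_{0.0125} + z_{0.30} = 2.241 + 0.524 = 2.766.
(For δ > 0 the lower-tail rejection region contributes negligibly to power, so the one-term inversion is standard.)
δ = d·√(n/2) ⇒ n = 2(δ/d)² = 2 × (2.766 / 0.49)² = 63.72.
Round up to the next whole unit.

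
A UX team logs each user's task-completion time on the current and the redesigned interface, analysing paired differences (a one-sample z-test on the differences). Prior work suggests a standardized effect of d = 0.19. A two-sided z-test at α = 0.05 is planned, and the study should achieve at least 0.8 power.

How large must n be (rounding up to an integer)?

For power 0.8 need Φ(δ − z_{0.025}) = 0.8, so δ = z_{0.025} + z_{0.20} = 1.960 + 0.842 = 2.802.
(Ignoring the negligible lower-tail rejection probability gives the usual closed-form inversion.)
δ = d·√n ⇒ n = (δ/d)² = (2.802 / 0.19)² = 217.42.
Rounding up, n = 218.

n = 218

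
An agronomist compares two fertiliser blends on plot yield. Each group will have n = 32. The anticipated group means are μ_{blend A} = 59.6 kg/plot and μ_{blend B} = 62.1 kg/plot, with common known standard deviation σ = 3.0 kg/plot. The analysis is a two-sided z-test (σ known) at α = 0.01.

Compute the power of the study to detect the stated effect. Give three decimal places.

Power ≈ 0.776

Standardized effect: d = |μ_{blend A} − μ_{blend B}| / σ = |59.6 − 62.1| / 3.0 = 0.8333
Noncentrality parameter: λ = d·√(n/2) = 0.8333 × √(32/2) = 3.3333
Critical value for a two-sided test at α = 0.01: z_{α/2} = 2.576.
Power = Φ(λ − 2.576) + Φ(−λ − 2.576) = Φ(0.758) + Φ(-5.909) = 0.7756 + 0.0000 = 0.7756.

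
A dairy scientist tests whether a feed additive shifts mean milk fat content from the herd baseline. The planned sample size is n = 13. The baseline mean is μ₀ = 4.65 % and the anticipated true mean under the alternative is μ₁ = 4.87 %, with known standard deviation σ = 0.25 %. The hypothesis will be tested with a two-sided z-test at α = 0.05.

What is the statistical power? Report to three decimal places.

Power ≈ 0.887

Standardized effect: d = |μ₁ − μ₀| / σ = |4.87 − 4.65| / 0.25 = 0.8800
Noncentrality parameter: δ = d·√n = 0.8800 × √13 = 3.1729
Critical value for a two-sided test at α = 0.05: z_{α/2} = 1.960.
Power = Φ(δ − 1.960) + Φ(−δ − 1.960) = Φ(1.213) + Φ(-5.133) = 0.8874 + 0.0000 = 0.8874.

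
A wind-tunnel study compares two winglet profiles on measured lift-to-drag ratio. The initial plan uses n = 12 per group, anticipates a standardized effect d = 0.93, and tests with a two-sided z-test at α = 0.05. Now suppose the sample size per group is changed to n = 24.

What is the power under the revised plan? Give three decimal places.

Power ≈ 0.896

With n = 24 per group: δ = d·√(n/2) = 0.93 × √(24/2) = 3.2216. Critical value z_{0.025} = 1.960.
Revised power = Φ(δ − 1.960) + Φ(−δ − 1.960) = Φ(1.262) + Φ(-5.182) = 0.8965 + 0.0000 = 0.8965.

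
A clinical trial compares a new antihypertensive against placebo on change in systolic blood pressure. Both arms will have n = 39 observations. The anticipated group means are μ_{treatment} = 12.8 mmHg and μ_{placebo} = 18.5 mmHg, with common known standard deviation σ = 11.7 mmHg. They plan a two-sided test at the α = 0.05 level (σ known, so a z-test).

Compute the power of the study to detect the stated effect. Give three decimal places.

Power ≈ 0.576

Standardized effect: d = |μ_{treatment} − μ_{placebo}| / σ = |12.8 − 18.5| / 11.7 = 0.4872
Noncentrality parameter: δ = d·√(n/2) = 0.4872 × √(39/2) = 2.1513
Two-sided α = 0.05 → critical value z_{0.025} = 1.960.
Power = Φ(δ − 1.960) + Φ(−δ − 1.960) = Φ(0.191) + Φ(-4.111) = 0.5759 + 0.0000 = 0.5759.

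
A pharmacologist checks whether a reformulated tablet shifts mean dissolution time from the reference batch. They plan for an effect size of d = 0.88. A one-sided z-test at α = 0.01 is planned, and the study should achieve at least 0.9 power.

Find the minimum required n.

n = 17

Set Φ(δ − 2.326) = 0.9; then δ − 2.326 = Φ⁻¹(0.9) = 1.282, giving δ = 3.608.
δ = d·√n ⇒ n = (δ/d)² = (3.608 / 0.88)² = 16.81.
Rounding up, n = 17.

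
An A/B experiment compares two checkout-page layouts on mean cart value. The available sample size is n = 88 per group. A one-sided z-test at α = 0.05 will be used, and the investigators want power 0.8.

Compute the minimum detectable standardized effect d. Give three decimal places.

Required noncentrality: δ = z_{0.05} + z_{0.20} = 1.645 + 0.842 = 2.486.
δ = d·√(n/2) ⇒ d = δ/√(n/2) = 2.486/√(88/2) = 0.3749.

d ≈ 0.375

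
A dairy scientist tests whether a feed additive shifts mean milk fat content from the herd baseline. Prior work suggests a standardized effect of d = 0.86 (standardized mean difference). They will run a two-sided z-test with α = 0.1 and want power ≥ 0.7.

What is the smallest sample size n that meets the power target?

n = 7

Set Φ(δ − 1.645) = 0.7; then δ − 1.645 = Φ⁻¹(0.7) = 0.524, giving δ = 2.169.
(For δ > 0 the lower-tail rejection region contributes negligibly to power, so the one-term inversion is standard.)
δ = d·√n ⇒ n = (δ/d)² = (2.169 / 0.86)² = 6.36.
Round up to the next whole unit.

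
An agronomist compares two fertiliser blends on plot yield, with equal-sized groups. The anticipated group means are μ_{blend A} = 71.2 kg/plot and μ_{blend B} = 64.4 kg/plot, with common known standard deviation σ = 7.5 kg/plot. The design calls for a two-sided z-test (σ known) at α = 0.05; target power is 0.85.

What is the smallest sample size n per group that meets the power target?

Standardized effect: d = |μ_{blend A} − μ_{blend B}| / σ = |71.2 − 64.4| / 7.5 = 0.9067
For power 0.85 need Φ(δ − z_{0.025}) = 0.85, so δ = z_{0.025} + z_{0.15} = 1.960 + 1.036 = 2.996.
(Ignoring the negligible lower-tail rejection probability gives the usual closed-form inversion.)
δ = d·√(n/2) ⇒ n = 2(δ/d)² = 2 × (2.996 / 0.9067)² = 21.84.
Rounding up, n = 22 per group.

n = 22 per group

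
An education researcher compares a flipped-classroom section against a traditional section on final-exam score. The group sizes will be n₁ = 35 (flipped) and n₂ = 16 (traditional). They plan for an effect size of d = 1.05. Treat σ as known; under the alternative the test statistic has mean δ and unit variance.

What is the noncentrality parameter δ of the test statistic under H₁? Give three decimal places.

δ ≈ 3.479

The noncentrality parameter scales effect size by the design's sample-size factor: δ = d / √(1/n₁ + 1/n₂) = 1.05 / √(1/35 + 1/16) = 3.4794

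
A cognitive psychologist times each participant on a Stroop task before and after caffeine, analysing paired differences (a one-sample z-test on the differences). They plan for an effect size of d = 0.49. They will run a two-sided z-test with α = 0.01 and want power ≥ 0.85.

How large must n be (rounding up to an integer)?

n = 55

For power 0.85 need Φ(δ − z_{0.005}) = 0.85, so δ = z_{0.005} + z_{0.15} = 2.576 + 1.036 = 3.612.
(Ignoring the negligible lower-tail rejection probability gives the usual closed-form inversion.)
δ = d·√n ⇒ n = (δ/d)² = (3.612 / 0.49)² = 54.35.
Rounding up, n = 55.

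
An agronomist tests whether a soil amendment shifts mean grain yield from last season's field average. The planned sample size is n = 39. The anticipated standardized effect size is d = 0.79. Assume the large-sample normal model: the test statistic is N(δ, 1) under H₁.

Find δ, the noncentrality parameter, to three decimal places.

The noncentrality parameter scales effect size by the design's sample-size factor: δ = d·√n = 0.79 × √39 = 4.9335

δ ≈ 4.934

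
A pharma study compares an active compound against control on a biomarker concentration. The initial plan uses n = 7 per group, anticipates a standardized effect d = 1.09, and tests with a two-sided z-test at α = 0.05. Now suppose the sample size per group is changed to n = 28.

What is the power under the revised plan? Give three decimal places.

Power ≈ 0.983

With n = 28 per group: δ = d·√(n/2) = 1.09 × √(28/2) = 4.0784. Critical value z_{0.025} = 1.960.
Revised power = Φ(δ − 1.960) + Φ(−δ − 1.960) = Φ(2.118) + Φ(-6.038) = 0.9829 + 0.0000 = 0.9829.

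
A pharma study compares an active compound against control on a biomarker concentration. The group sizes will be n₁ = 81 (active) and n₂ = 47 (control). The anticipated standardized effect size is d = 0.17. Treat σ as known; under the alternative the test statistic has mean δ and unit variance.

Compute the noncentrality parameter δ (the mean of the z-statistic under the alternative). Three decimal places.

δ = d / √(1/n₁ + 1/n₂) = 0.17 / √(1/81 + 1/47) = 0.9271

δ ≈ 0.927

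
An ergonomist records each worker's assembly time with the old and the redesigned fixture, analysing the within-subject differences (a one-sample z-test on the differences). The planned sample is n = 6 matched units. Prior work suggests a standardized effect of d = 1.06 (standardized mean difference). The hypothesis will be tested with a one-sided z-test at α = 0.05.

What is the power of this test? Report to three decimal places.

Noncentrality parameter: δ = d·√n = 1.06 × √6 = 2.5965
Critical value for a one-sided test at α = 0.05: z_α = 1.645.
Power = P(Z > 1.645 − δ) = Φ(0.952) = 0.8294.

Power ≈ 0.829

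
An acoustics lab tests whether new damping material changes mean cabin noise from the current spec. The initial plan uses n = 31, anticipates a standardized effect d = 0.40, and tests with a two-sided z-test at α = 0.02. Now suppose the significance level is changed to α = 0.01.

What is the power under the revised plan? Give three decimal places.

δ = d·√n = 0.40 × √31 = 2.2271 (unchanged). New critical value: z_{0.005} = 2.576.
Revised power = Φ(δ − 2.576) + Φ(−δ − 2.576) = Φ(-0.349) + Φ(-4.803) = 0.3636 + 0.0000 = 0.3636.

Power ≈ 0.364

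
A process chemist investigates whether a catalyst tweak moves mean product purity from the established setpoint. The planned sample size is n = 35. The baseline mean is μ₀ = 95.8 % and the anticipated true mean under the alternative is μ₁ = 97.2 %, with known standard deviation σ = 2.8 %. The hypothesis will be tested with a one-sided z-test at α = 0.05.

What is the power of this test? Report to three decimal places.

Power ≈ 0.905

Standardized effect: d = |μ₁ − μ₀| / σ = |97.2 − 95.8| / 2.8 = 0.5000
Noncentrality parameter: δ = d·√n = 0.5000 × √35 = 2.9580
One-sided α = 0.05 → critical value z_{0.05} = 1.645.
Power = Φ(δ − 1.645) = Φ(1.313) = 0.9054.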